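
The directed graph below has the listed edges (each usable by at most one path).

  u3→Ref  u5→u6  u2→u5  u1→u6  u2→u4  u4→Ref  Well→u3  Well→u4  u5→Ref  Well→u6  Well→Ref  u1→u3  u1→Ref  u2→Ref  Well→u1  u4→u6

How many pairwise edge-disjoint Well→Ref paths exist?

Assign every edge capacity 1; by Menger, the answer equals the max flow.
Path Well→Ref (+1); total 1.
Path Well→u1→Ref (+1); total 2.
Path Well→u3→Ref (+1); total 3.
Path Well→u4→Ref (+1); total 4.
No residual Well→Ref path; max flow = 4.
Certifying cut of size 4: {Well→Ref, Well→u1, Well→u3, Well→u4}.

4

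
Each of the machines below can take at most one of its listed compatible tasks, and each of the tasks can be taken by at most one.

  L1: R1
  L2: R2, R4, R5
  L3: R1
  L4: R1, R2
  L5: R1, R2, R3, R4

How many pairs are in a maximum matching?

4

Unit-capacity flow: source→left, listed edges, right→sink; max matching = max flow.
Augmenting path L1→R1 (+1); matched 1.
Augmenting path L2→R2 (+1); matched 2.
Augmenting path L5→R3 (+1); matched 3.
Augmenting path L4→R2→L2→R4 (+1); matched 4.
No augmenting path remains; maximum matching = 4.
König certificate: {L2, L4, L5, R1} is a vertex cover of size 4 (every listed pair touches it), so no matching can be larger.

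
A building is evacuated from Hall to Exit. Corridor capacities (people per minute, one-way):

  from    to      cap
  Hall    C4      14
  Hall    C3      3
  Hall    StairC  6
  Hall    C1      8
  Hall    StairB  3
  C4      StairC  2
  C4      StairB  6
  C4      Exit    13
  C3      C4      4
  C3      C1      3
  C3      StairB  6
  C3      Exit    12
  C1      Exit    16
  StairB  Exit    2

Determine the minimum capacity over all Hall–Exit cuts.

Augment Hall→C4→Exit: bottleneck 13, flow now 13.
Augment Hall→C3→Exit: bottleneck 3, flow now 16.
Augment Hall→C1→Exit: bottleneck 8, flow now 24.
Augment Hall→StairB→Exit: bottleneck 2, flow now 26.
No augmenting path remains; maximum flow = 26.
By max-flow min-cut, the minimum cut capacity equals the max flow.
In the residual graph, reachable from Hall: {Hall, C4, StairC, StairB}.
Min-cut edges: Hall→C3 (3), Hall→C1 (8), C4→Exit (13), StairB→Exit (2); capacity 3 + 8 + 13 + 2 = 26.

26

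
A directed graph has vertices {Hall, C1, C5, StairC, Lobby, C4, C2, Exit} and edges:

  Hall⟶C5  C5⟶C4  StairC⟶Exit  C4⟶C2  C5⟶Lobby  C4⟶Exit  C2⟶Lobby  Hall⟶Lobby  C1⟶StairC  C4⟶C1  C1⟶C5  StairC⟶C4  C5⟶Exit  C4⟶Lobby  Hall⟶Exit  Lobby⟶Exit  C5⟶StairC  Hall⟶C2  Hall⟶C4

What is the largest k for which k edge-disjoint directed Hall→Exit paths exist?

4

Assign every edge capacity 1; by Menger, the answer equals the max flow.
Path Hall→Exit (+1); total 1.
Path Hall→C5→Exit (+1); total 2.
Path Hall→Lobby→Exit (+1); total 3.
Path Hall→C4→Exit (+1); total 4.
No residual Hall→Exit path; max flow = 4.
Certifying cut of size 4: {Hall→C4, Hall→C5, Hall→Exit, Lobby→Exit}.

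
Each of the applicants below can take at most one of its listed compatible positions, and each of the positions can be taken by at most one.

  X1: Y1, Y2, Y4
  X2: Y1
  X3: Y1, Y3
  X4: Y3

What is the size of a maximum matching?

3

Unit-capacity flow: source→left, listed edges, right→sink; max matching = max flow.
Augmenting path X1→Y1 (+1); matched 1.
Augmenting path X3→Y3 (+1); matched 2.
Augmenting path X2→Y1→X1→Y2 (+1); matched 3.
No augmenting path remains; maximum matching = 3.
König certificate: {X1, Y1, Y3} is a vertex cover of size 3 (every listed pair touches it), so no matching can be larger.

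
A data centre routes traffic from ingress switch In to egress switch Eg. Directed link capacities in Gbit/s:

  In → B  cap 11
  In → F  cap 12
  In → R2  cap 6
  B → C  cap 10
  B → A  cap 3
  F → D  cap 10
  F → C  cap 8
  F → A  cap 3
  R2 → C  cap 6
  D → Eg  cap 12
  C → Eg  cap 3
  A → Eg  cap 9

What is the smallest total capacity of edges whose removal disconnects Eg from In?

Augment In→B→C→Eg: bottleneck 3, flow now 3.
Augment In→B→A→Eg: bottleneck 3, flow now 6.
Augment In→F→D→Eg: bottleneck 10, flow now 16.
Augment In→F→A→Eg: bottleneck 2, flow now 18.
No augmenting path remains; maximum flow = 18.
By max-flow min-cut, the minimum cut capacity equals the max flow.
In the residual graph, reachable from In: {In, B, R2, C}.
Min-cut edges: In→F (12), B→A (3), C→Eg (3); capacity 12 + 3 + 3 = 18.

18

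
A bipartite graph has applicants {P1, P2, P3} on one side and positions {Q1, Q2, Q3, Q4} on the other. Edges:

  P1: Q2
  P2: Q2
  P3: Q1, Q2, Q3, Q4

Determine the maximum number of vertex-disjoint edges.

2

Unit-capacity flow: source→left, listed edges, right→sink; max matching = max flow.
Augmenting path P1→Q2 (+1); matched 1.
Augmenting path P3→Q1 (+1); matched 2.
No augmenting path remains; maximum matching = 2.
König certificate: {P3, Q2} is a vertex cover of size 2 (every listed pair touches it), so no matching can be larger.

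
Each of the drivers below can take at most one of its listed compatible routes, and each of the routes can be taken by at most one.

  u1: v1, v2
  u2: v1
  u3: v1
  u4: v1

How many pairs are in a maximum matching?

2

Unit-capacity flow: source→left, listed edges, right→sink; max matching = max flow.
Augmenting path u1→v1 (+1); matched 1.
Augmenting path u2→v1→u1→v2 (+1); matched 2.
No augmenting path remains; maximum matching = 2.
König certificate: {u1, v1} is a vertex cover of size 2 (every listed pair touches it), so no matching can be larger.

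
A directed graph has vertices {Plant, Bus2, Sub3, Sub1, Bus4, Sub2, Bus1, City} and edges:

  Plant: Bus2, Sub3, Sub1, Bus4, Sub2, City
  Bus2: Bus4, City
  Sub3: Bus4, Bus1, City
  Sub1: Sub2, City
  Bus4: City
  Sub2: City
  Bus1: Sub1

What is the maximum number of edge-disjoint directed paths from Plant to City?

Assign every edge capacity 1; by Menger, the answer equals the max flow.
Path Plant→City (+1); total 1.
Path Plant→Bus2→City (+1); total 2.
Path Plant→Sub3→City (+1); total 3.
Path Plant→Sub1→City (+1); total 4.
Path Plant→Bus4→City (+1); total 5.
Path Plant→Sub2→City (+1); total 6.
No residual Plant→City path; max flow = 6.
Certifying cut of size 6: {Plant→Bus2, Plant→Bus4, Plant→City, Plant→Sub1, Plant→Sub2, Plant→Sub3}.

6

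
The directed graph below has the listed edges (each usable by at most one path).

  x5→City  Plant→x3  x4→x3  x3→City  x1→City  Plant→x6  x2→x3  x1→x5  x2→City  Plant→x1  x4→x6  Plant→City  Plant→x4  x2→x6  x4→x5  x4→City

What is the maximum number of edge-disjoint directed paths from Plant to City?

Assign every edge capacity 1; by Menger, the answer equals the max flow.
Path Plant→City (+1); total 1.
Path Plant→x1→City (+1); total 2.
Path Plant→x3→City (+1); total 3.
Path Plant→x4→City (+1); total 4.
No residual Plant→City path; max flow = 4.
Certifying cut of size 4: {Plant→City, Plant→x1, Plant→x3, Plant→x4}.

4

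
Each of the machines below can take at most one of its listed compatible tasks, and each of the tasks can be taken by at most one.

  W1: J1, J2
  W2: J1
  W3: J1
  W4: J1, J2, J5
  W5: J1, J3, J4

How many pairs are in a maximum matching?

Unit-capacity flow: source→left, listed edges, right→sink; max matching = max flow.
Augmenting path W1→J1 (+1); matched 1.
Augmenting path W4→J2 (+1); matched 2.
Augmenting path W5→J3 (+1); matched 3.
Augmenting path W2→J1→W1→J2→W4→J5 (+1); matched 4.
No augmenting path remains; maximum matching = 4.
König certificate: {W1, W4, W5, J1} is a vertex cover of size 4 (every listed pair touches it), so no matching can be larger.

4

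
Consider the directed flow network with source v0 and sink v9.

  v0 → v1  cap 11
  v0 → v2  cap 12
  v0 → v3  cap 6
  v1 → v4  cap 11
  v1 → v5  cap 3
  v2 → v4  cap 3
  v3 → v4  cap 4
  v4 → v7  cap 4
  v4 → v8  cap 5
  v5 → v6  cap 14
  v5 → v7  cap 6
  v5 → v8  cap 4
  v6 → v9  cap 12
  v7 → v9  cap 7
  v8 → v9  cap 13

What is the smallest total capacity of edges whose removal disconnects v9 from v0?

12

Augment v0→v1→v4→v7→v9: bottleneck 4, flow now 4.
Augment v0→v1→v4→v8→v9: bottleneck 5, flow now 9.
Augment v0→v1→v5→v6→v9: bottleneck 2, flow now 11.
Augment v0→v2→v4→v1→v5→v6→v9: bottleneck 1, flow now 12. (uses reverse residual edge)
No augmenting path remains; maximum flow = 12.
By max-flow min-cut, the minimum cut capacity equals the max flow.
In the residual graph, reachable from v0: {v0, v1, v2, v3, v4}.
Min-cut edges: v1→v5 (3), v4→v7 (4), v4→v8 (5); capacity 3 + 4 + 5 = 12.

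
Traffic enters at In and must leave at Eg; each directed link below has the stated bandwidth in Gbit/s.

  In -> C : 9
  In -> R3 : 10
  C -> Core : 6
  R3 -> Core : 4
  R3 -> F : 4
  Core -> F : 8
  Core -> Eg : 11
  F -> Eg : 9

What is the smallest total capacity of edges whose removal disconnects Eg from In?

14

Augment In→C→Core→Eg: bottleneck 6, flow now 6.
Augment In→R3→Core→Eg: bottleneck 4, flow now 10.
Augment In→R3→F→Eg: bottleneck 4, flow now 14.
No augmenting path remains; maximum flow = 14.
By max-flow min-cut, the minimum cut capacity equals the max flow.
In the residual graph, reachable from In: {In, C, R3}.
Min-cut edges: C→Core (6), R3→Core (4), R3→F (4); capacity 6 + 4 + 4 = 14.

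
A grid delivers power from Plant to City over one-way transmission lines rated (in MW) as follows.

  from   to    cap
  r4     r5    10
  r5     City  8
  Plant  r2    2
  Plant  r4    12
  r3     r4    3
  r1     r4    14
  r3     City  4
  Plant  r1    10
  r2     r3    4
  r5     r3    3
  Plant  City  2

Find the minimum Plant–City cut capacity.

Augment Plant→City: bottleneck 2, flow now 2.
Augment Plant→r2→r3→City: bottleneck 2, flow now 4.
Augment Plant→r4→r5→City: bottleneck 8, flow now 12.
Augment Plant→r4→r5→r3→City: bottleneck 2, flow now 14.
No augmenting path remains; maximum flow = 14.
By max-flow min-cut, the minimum cut capacity equals the max flow.
In the residual graph, reachable from Plant: {Plant, r1, r4}.
Min-cut edges: Plant→r2 (2), Plant→City (2), r4→r5 (10); capacity 2 + 2 + 10 = 14.

14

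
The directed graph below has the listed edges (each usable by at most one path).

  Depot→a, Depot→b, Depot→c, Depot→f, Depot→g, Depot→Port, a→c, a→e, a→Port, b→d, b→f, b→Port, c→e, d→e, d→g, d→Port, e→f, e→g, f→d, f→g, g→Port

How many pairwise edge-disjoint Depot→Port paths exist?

Assign every edge capacity 1; by Menger, the answer equals the max flow.
Path Depot→Port (+1); total 1.
Path Depot→a→Port (+1); total 2.
Path Depot→b→Port (+1); total 3.
Path Depot→g→Port (+1); total 4.
Path Depot→f→d→Port (+1); total 5.
No residual Depot→Port path; max flow = 5.
Certifying cut of size 5: {Depot→Port, Depot→a, Depot→b, f→d, g→Port}.

5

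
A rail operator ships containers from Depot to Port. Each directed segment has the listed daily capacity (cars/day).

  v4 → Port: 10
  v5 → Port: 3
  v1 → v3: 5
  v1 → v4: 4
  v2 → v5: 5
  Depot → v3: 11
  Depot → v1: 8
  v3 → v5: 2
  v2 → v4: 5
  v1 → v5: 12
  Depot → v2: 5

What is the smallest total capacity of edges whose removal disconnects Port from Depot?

12

Augment Depot→v1→v4→Port: bottleneck 4, flow now 4.
Augment Depot→v1→v5→Port: bottleneck 3, flow now 7.
Augment Depot→v2→v4→Port: bottleneck 5, flow now 12.
No augmenting path remains; maximum flow = 12.
By max-flow min-cut, the minimum cut capacity equals the max flow.
In the residual graph, reachable from Depot: {Depot, v1, v3, v5}.
Min-cut edges: Depot→v2 (5), v1→v4 (4), v5→Port (3); capacity 5 + 4 + 3 = 12.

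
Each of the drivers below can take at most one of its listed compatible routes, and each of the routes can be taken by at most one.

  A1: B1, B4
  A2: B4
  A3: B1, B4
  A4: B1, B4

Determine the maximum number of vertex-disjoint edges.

2

Unit-capacity flow: source→left, listed edges, right→sink; max matching = max flow.
Augmenting path A1→B1 (+1); matched 1.
Augmenting path A2→B4 (+1); matched 2.
No augmenting path remains; maximum matching = 2.
König certificate: {B1, B4} is a vertex cover of size 2 (every listed pair touches it), so no matching can be larger.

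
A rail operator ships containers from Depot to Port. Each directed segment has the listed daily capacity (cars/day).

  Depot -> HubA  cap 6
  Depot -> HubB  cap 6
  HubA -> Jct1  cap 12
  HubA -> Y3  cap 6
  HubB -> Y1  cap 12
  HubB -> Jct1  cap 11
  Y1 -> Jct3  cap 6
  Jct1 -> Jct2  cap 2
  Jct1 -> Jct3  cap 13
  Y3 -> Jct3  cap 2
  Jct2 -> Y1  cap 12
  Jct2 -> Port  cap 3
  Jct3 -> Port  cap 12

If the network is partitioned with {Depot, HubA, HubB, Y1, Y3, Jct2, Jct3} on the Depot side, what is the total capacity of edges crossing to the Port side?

Edges leaving {Depot, HubA, HubB, Y1, Y3, Jct2, Jct3}: HubA→Jct1 (12), HubB→Jct1 (11), Jct2→Port (3), Jct3→Port (12).
Cut capacity = 12 + 11 + 3 + 12 = 38.

38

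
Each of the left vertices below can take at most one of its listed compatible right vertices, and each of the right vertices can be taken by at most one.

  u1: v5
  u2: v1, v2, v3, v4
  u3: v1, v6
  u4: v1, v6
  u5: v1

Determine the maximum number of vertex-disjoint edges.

4

Unit-capacity flow: source→left, listed edges, right→sink; max matching = max flow.
Augmenting path u1→v5 (+1); matched 1.
Augmenting path u2→v1 (+1); matched 2.
Augmenting path u3→v6 (+1); matched 3.
Augmenting path u4→v1→u2→v2 (+1); matched 4.
No augmenting path remains; maximum matching = 4.
König certificate: {u1, u2, v1, v6} is a vertex cover of size 4 (every listed pair touches it), so no matching can be larger.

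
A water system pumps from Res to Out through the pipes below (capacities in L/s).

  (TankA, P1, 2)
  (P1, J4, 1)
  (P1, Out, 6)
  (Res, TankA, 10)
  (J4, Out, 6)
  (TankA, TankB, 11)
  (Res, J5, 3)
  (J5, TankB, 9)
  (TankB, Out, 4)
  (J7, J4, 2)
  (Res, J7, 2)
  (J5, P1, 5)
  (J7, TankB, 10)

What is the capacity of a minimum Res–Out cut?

11

Augment Res→J5→TankB→Out: bottleneck 3, flow now 3.
Augment Res→J7→TankB→Out: bottleneck 1, flow now 4.
Augment Res→J7→J4→Out: bottleneck 1, flow now 5.
Augment Res→TankA→P1→Out: bottleneck 2, flow now 7.
Augment Res→TankA→TankB→J5→P1→Out: bottleneck 3, flow now 10. (uses reverse residual edge)
Augment Res→TankA→TankB→J7→J4→Out: bottleneck 1, flow now 11. (uses reverse residual edge)
No augmenting path remains; maximum flow = 11.
By max-flow min-cut, the minimum cut capacity equals the max flow.
In the residual graph, reachable from Res: {Res, TankA, TankB}.
Min-cut edges: Res→J5 (3), Res→J7 (2), TankA→P1 (2), TankB→Out (4); capacity 3 + 2 + 2 + 4 = 11.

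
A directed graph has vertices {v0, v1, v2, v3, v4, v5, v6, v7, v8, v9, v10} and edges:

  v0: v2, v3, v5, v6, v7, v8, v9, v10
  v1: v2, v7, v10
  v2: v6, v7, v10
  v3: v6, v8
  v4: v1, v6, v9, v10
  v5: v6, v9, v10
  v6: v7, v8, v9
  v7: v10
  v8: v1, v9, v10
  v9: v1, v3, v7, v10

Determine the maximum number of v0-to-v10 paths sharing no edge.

Assign every edge capacity 1; by Menger, the answer equals the max flow.
Path v0→v10 (+1); total 1.
Path v0→v2→v10 (+1); total 2.
Path v0→v5→v10 (+1); total 3.
Path v0→v7→v10 (+1); total 4.
Path v0→v8→v10 (+1); total 5.
Path v0→v9→v10 (+1); total 6.
Path v0→v3→v8→v1→v10 (+1); total 7.
No residual v0→v10 path; max flow = 7.
Certifying cut of size 7: {v0→v10, v0→v5, v1→v10, v2→v10, v7→v10, v8→v10, v9→v10}.

7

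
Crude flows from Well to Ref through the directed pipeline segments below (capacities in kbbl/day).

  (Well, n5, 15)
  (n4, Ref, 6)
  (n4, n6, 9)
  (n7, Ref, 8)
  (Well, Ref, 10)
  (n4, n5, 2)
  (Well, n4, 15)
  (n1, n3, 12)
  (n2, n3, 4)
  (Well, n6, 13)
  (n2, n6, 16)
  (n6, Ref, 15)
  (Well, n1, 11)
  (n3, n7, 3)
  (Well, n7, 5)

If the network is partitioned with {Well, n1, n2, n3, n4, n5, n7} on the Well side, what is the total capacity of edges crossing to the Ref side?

Edges leaving {Well, n1, n2, n3, n4, n5, n7}: Well→n6 (13), Well→Ref (10), n2→n6 (16), n4→n6 (9), n4→Ref (6), n7→Ref (8).
Cut capacity = 13 + 10 + 16 + 9 + 6 + 8 = 62.

62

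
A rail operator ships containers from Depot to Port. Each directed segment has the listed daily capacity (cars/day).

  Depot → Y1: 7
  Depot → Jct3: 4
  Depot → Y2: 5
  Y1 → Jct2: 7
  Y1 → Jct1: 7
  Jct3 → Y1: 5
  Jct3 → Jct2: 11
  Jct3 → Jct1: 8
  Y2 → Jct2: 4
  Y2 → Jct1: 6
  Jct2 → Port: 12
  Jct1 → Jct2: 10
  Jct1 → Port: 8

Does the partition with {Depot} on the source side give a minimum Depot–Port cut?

Yes — it is a minimum cut (capacity 16).

Given cut capacity: 7 + 4 + 5 = 16.
Augment Depot→Y1→Jct2→Port: bottleneck 7, flow now 7.
Augment Depot→Jct3→Jct2→Port: bottleneck 4, flow now 11.
Augment Depot→Y2→Jct2→Port: bottleneck 1, flow now 12.
Augment Depot→Y2→Jct1→Port: bottleneck 4, flow now 16.
No augmenting path remains; maximum flow = 16.
Cut capacity 16 equals the max flow, so it is a minimum cut.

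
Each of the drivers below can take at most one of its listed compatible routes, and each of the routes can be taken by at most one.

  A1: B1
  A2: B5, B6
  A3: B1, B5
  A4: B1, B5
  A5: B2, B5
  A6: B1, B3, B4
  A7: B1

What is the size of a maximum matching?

Unit-capacity flow: source→left, listed edges, right→sink; max matching = max flow.
Augmenting path A1→B1 (+1); matched 1.
Augmenting path A2→B5 (+1); matched 2.
Augmenting path A5→B2 (+1); matched 3.
Augmenting path A6→B3 (+1); matched 4.
Augmenting path A3→B5→A2→B6 (+1); matched 5.
No augmenting path remains; maximum matching = 5.
König certificate: {A2, A5, A6, B1, B5} is a vertex cover of size 5 (every listed pair touches it), so no matching can be larger.

5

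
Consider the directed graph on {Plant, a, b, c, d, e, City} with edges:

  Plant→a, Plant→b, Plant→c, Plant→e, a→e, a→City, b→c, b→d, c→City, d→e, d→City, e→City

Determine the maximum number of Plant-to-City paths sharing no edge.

Assign every edge capacity 1; by Menger, the answer equals the max flow.
Path Plant→a→City (+1); total 1.
Path Plant→c→City (+1); total 2.
Path Plant→e→City (+1); total 3.
Path Plant→b→d→City (+1); total 4.
No residual Plant→City path; max flow = 4.
Certifying cut of size 4: {Plant→a, Plant→b, Plant→c, Plant→e}.

4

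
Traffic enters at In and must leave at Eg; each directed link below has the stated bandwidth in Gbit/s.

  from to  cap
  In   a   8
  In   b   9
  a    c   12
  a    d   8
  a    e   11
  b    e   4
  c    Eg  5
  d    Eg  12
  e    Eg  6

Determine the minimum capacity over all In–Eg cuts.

12

Augment In→a→c→Eg: bottleneck 5, flow now 5.
Augment In→a→d→Eg: bottleneck 3, flow now 8.
Augment In→b→e→Eg: bottleneck 4, flow now 12.
No augmenting path remains; maximum flow = 12.
By max-flow min-cut, the minimum cut capacity equals the max flow.
In the residual graph, reachable from In: {In, b}.
Min-cut edges: In→a (8), b→e (4); capacity 8 + 4 = 12.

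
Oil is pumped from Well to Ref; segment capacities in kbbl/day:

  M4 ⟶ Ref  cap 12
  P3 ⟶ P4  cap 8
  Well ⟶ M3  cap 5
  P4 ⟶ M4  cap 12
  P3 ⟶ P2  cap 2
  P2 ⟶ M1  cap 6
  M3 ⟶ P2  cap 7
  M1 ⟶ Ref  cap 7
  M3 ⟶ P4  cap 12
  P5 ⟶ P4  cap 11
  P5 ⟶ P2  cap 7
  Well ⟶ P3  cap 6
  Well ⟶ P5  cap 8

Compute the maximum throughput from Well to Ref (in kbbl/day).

18

Augment Well→M3→P4→M4→Ref: bottleneck 5, flow now 5.
Augment Well→P3→P4→M4→Ref: bottleneck 6, flow now 11.
Augment Well→P5→P4→M4→Ref: bottleneck 1, flow now 12.
Augment Well→P5→P2→M1→Ref: bottleneck 6, flow now 18.
No augmenting path remains; maximum flow = 18.
In the residual graph, reachable from Well: {Well, M3, P3, P5, P4, P2}.
Min-cut edges: P4→M4 (12), P2→M1 (6); capacity 12 + 6 = 18.
This cut is saturated, so no flow can exceed 18.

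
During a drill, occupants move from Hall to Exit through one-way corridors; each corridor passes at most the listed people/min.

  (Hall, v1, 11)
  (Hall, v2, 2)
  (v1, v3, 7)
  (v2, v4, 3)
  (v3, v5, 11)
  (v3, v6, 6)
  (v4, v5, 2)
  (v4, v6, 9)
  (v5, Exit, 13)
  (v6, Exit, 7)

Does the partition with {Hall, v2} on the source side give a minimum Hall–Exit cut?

Given cut capacity: 11 + 3 = 14.
Augment Hall→v1→v3→v5→Exit: bottleneck 7, flow now 7.
Augment Hall→v2→v4→v5→Exit: bottleneck 2, flow now 9.
No augmenting path remains; maximum flow = 9.
In the residual graph, reachable from Hall: {Hall, v1}.
Min-cut edges: Hall→v2 (2), v1→v3 (7); capacity 2 + 7 = 9.
Cut capacity 14 exceeds the max flow 9, so it is not minimum.

No — its capacity is 14, but the minimum cut has capacity 9.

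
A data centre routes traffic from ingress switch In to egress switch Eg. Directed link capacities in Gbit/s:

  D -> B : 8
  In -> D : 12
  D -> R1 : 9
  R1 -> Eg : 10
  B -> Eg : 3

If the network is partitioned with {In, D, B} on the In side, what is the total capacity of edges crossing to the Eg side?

Edges leaving {In, D, B}: D→R1 (9), B→Eg (3).
Cut capacity = 9 + 3 = 12.

12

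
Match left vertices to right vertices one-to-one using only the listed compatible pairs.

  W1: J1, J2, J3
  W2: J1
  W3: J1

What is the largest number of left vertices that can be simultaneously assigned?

Unit-capacity flow: source→left, listed edges, right→sink; max matching = max flow.
Augmenting path W1→J1 (+1); matched 1.
Augmenting path W2→J1→W1→J2 (+1); matched 2.
No augmenting path remains; maximum matching = 2.
König certificate: {W1, J1} is a vertex cover of size 2 (every listed pair touches it), so no matching can be larger.

2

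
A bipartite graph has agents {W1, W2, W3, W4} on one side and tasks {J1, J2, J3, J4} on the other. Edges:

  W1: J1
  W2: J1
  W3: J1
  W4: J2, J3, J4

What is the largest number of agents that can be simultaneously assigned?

2

Unit-capacity flow: source→left, listed edges, right→sink; max matching = max flow.
Augmenting path W1→J1 (+1); matched 1.
Augmenting path W4→J2 (+1); matched 2.
No augmenting path remains; maximum matching = 2.
König certificate: {W4, J1} is a vertex cover of size 2 (every listed pair touches it), so no matching can be larger.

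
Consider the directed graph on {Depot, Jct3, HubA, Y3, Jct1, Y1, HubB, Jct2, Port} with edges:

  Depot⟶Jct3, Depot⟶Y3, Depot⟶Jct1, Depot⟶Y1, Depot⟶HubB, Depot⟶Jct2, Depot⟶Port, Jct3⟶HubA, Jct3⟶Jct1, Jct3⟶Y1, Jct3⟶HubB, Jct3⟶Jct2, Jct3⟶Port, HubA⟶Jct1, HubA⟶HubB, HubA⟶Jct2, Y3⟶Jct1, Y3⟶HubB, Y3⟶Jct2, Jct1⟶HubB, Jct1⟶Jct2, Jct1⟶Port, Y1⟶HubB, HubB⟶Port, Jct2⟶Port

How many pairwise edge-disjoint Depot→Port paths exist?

Assign every edge capacity 1; by Menger, the answer equals the max flow.
Path Depot→Port (+1); total 1.
Path Depot→Jct3→Port (+1); total 2.
Path Depot→Jct1→Port (+1); total 3.
Path Depot→HubB→Port (+1); total 4.
Path Depot→Jct2→Port (+1); total 5.
No residual Depot→Port path; max flow = 5.
Certifying cut of size 5: {Depot→Jct3, Depot→Port, HubB→Port, Jct1→Port, Jct2→Port}.

5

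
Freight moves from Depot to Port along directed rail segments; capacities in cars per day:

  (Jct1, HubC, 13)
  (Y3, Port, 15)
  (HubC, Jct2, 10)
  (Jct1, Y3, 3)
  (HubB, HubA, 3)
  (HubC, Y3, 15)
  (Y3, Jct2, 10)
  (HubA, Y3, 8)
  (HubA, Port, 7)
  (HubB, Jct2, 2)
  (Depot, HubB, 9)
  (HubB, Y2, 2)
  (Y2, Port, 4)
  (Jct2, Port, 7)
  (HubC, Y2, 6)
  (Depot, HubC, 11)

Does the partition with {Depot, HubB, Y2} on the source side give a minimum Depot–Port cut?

Given cut capacity: 11 + 3 + 2 + 4 = 20.
Augment Depot→HubB→Y2→Port: bottleneck 2, flow now 2.
Augment Depot→HubB→HubA→Port: bottleneck 3, flow now 5.
Augment Depot→HubB→Jct2→Port: bottleneck 2, flow now 7.
Augment Depot→HubC→Y2→Port: bottleneck 2, flow now 9.
Augment Depot→HubC→Y3→Port: bottleneck 9, flow now 18.
No augmenting path remains; maximum flow = 18.
In the residual graph, reachable from Depot: {Depot, HubB}.
Min-cut edges: Depot→HubC (11), HubB→Y2 (2), HubB→HubA (3), HubB→Jct2 (2); capacity 11 + 2 + 3 + 2 = 18.
Cut capacity 20 exceeds the max flow 18, so it is not minimum.

No — its capacity is 20, but the minimum cut has capacity 18.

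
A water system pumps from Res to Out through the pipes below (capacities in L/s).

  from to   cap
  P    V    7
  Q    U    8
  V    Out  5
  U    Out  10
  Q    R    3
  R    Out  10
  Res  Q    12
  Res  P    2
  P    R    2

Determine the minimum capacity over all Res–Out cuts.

13

Augment Res→P→R→Out: bottleneck 2, flow now 2.
Augment Res→Q→R→Out: bottleneck 3, flow now 5.
Augment Res→Q→U→Out: bottleneck 8, flow now 13.
No augmenting path remains; maximum flow = 13.
By max-flow min-cut, the minimum cut capacity equals the max flow.
In the residual graph, reachable from Res: {Res, Q}.
Min-cut edges: Res→P (2), Q→R (3), Q→U (8); capacity 2 + 3 + 8 = 13.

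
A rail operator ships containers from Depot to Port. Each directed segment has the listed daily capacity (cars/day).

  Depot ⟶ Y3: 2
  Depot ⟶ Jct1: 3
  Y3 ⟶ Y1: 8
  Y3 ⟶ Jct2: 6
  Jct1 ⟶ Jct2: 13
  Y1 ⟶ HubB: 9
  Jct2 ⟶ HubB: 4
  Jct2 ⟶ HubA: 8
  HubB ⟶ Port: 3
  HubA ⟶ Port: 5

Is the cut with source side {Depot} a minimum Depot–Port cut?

Given cut capacity: 2 + 3 = 5.
Augment Depot→Y3→Y1→HubB→Port: bottleneck 2, flow now 2.
Augment Depot→Jct1→Jct2→HubB→Port: bottleneck 1, flow now 3.
Augment Depot→Jct1→Jct2→HubA→Port: bottleneck 2, flow now 5.
No augmenting path remains; maximum flow = 5.
Cut capacity 5 equals the max flow, so it is a minimum cut.

Yes — it is a minimum cut (capacity 5).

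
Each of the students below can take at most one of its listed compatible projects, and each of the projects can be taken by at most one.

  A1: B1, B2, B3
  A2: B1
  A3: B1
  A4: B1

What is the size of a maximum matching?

Unit-capacity flow: source→left, listed edges, right→sink; max matching = max flow.
Augmenting path A1→B1 (+1); matched 1.
Augmenting path A2→B1→A1→B2 (+1); matched 2.
No augmenting path remains; maximum matching = 2.
König certificate: {A1, B1} is a vertex cover of size 2 (every listed pair touches it), so no matching can be larger.

2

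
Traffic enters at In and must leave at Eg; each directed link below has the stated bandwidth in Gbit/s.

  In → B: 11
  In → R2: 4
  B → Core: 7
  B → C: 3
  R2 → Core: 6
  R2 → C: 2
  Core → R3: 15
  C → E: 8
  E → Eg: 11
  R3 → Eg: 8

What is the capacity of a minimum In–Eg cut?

Augment In→B→Core→R3→Eg: bottleneck 7, flow now 7.
Augment In→B→C→E→Eg: bottleneck 3, flow now 10.
Augment In→R2→Core→R3→Eg: bottleneck 1, flow now 11.
Augment In→R2→C→E→Eg: bottleneck 2, flow now 13.
No augmenting path remains; maximum flow = 13.
By max-flow min-cut, the minimum cut capacity equals the max flow.
In the residual graph, reachable from In: {In, B, R2, Core, R3}.
Min-cut edges: B→C (3), R2→C (2), R3→Eg (8); capacity 3 + 2 + 8 = 13.

13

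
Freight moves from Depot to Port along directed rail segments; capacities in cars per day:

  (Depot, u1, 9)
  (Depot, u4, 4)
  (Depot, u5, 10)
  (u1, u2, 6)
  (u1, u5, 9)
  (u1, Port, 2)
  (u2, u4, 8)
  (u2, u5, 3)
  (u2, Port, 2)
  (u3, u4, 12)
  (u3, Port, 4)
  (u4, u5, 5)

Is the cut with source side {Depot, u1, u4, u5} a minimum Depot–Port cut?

Given cut capacity: 6 + 2 = 8.
Augment Depot→u1→Port: bottleneck 2, flow now 2.
Augment Depot→u1→u2→Port: bottleneck 2, flow now 4.
No augmenting path remains; maximum flow = 4.
In the residual graph, reachable from Depot: {Depot, u1, u2, u4, u5}.
Min-cut edges: u1→Port (2), u2→Port (2); capacity 2 + 2 = 4.
Cut capacity 8 exceeds the max flow 4, so it is not minimum.

No — its capacity is 8, but the minimum cut has capacity 4.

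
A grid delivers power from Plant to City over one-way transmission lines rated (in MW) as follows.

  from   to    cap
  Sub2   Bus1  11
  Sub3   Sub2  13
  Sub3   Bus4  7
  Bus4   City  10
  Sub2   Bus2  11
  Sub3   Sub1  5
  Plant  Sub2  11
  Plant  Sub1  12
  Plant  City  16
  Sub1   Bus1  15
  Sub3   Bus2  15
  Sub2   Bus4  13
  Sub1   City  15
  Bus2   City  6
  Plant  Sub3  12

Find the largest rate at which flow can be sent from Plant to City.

47

Augment Plant→City: bottleneck 16, flow now 16.
Augment Plant→Sub1→City: bottleneck 12, flow now 28.
Augment Plant→Sub3→Sub1→City: bottleneck 3, flow now 31.
Augment Plant→Sub3→Bus2→City: bottleneck 6, flow now 37.
Augment Plant→Sub3→Bus4→City: bottleneck 3, flow now 40.
Augment Plant→Sub2→Bus4→City: bottleneck 7, flow now 47.
No augmenting path remains; maximum flow = 47.
In the residual graph, reachable from Plant: {Plant, Sub3, Sub1, Sub2, Bus1, Bus2, Bus4}.
Min-cut edges: Plant→City (16), Sub1→City (15), Bus2→City (6), Bus4→City (10); capacity 16 + 15 + 6 + 10 = 47.
This cut is saturated, so no flow can exceed 47.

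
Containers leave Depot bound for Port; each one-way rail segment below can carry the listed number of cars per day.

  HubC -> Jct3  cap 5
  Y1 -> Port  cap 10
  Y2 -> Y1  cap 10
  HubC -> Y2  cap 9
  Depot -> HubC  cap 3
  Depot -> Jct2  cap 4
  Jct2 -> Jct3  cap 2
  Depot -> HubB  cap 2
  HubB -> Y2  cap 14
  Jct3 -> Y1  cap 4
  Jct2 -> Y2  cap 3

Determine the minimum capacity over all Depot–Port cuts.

9

Augment Depot→HubC→Jct3→Y1→Port: bottleneck 3, flow now 3.
Augment Depot→Jct2→Jct3→Y1→Port: bottleneck 1, flow now 4.
Augment Depot→Jct2→Y2→Y1→Port: bottleneck 3, flow now 7.
Augment Depot→HubB→Y2→Y1→Port: bottleneck 2, flow now 9.
No augmenting path remains; maximum flow = 9.
By max-flow min-cut, the minimum cut capacity equals the max flow.
In the residual graph, reachable from Depot: {Depot}.
Min-cut edges: Depot→HubC (3), Depot→Jct2 (4), Depot→HubB (2); capacity 3 + 4 + 2 = 9.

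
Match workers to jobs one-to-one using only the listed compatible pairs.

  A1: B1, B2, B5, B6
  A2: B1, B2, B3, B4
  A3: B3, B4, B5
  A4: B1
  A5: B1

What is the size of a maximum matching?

4

Unit-capacity flow: source→left, listed edges, right→sink; max matching = max flow.
Augmenting path A1→B1 (+1); matched 1.
Augmenting path A2→B2 (+1); matched 2.
Augmenting path A3→B3 (+1); matched 3.
Augmenting path A4→B1→A1→B5 (+1); matched 4.
No augmenting path remains; maximum matching = 4.
König certificate: {A1, A2, A3, B1} is a vertex cover of size 4 (every listed pair touches it), so no matching can be larger.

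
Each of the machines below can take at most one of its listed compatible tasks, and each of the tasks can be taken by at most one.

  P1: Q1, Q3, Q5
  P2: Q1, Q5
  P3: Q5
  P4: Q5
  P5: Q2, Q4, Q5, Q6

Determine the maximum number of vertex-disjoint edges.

Unit-capacity flow: source→left, listed edges, right→sink; max matching = max flow.
Augmenting path P1→Q1 (+1); matched 1.
Augmenting path P2→Q5 (+1); matched 2.
Augmenting path P5→Q2 (+1); matched 3.
Augmenting path P3→Q5→P2→Q1→P1→Q3 (+1); matched 4.
No augmenting path remains; maximum matching = 4.
König certificate: {P1, P2, P5, Q5} is a vertex cover of size 4 (every listed pair touches it), so no matching can be larger.

4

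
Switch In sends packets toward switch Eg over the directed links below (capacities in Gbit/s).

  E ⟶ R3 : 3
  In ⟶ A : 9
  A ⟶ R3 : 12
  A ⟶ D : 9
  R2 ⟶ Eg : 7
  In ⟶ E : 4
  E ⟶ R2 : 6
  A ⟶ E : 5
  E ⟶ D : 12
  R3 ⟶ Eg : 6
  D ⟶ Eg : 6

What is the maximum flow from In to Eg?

Augment In→A→D→Eg: bottleneck 6, flow now 6.
Augment In→A→R3→Eg: bottleneck 3, flow now 9.
Augment In→E→R2→Eg: bottleneck 4, flow now 13.
No augmenting path remains; maximum flow = 13.
In the residual graph, reachable from In: {In}.
Min-cut edges: In→A (9), In→E (4); capacity 9 + 4 = 13.
This cut is saturated, so no flow can exceed 13.

13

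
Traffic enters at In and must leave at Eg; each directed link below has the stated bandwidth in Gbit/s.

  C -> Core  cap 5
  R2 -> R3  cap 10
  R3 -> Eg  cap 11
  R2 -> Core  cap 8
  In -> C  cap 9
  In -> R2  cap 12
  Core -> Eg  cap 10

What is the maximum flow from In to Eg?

Augment In→R2→R3→Eg: bottleneck 10, flow now 10.
Augment In→R2→Core→Eg: bottleneck 2, flow now 12.
Augment In→C→Core→Eg: bottleneck 5, flow now 17.
No augmenting path remains; maximum flow = 17.
In the residual graph, reachable from In: {In, C}.
Min-cut edges: In→R2 (12), C→Core (5); capacity 12 + 5 = 17.
This cut is saturated, so no flow can exceed 17.

17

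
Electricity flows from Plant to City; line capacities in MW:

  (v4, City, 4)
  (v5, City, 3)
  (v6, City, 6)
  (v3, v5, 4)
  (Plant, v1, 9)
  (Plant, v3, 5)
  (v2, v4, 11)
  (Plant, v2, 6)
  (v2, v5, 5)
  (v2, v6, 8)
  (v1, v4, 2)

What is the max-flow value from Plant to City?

Augment Plant→v1→v4→City: bottleneck 2, flow now 2.
Augment Plant→v2→v4→City: bottleneck 2, flow now 4.
Augment Plant→v2→v5→City: bottleneck 3, flow now 7.
Augment Plant→v2→v6→City: bottleneck 1, flow now 8.
Augment Plant→v3→v5→v2→v6→City: bottleneck 3, flow now 11. (uses reverse residual edge)
No augmenting path remains; maximum flow = 11.
In the residual graph, reachable from Plant: {Plant, v1, v3, v5}.
Min-cut edges: Plant→v2 (6), v1→v4 (2), v5→City (3); capacity 6 + 2 + 3 = 11.
This cut is saturated, so no flow can exceed 11.

11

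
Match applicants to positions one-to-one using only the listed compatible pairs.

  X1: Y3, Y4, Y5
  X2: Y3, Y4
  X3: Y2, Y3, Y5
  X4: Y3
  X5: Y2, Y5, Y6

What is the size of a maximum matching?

Unit-capacity flow: source→left, listed edges, right→sink; max matching = max flow.
Augmenting path X1→Y3 (+1); matched 1.
Augmenting path X2→Y4 (+1); matched 2.
Augmenting path X3→Y2 (+1); matched 3.
Augmenting path X5→Y5 (+1); matched 4.
Augmenting path X4→Y3→X1→Y5→X5→Y6 (+1); matched 5.
No augmenting path remains; maximum matching = 5.
König certificate: {X1, X2, X3, X4, X5} is a vertex cover of size 5 (every listed pair touches it), so no matching can be larger.

5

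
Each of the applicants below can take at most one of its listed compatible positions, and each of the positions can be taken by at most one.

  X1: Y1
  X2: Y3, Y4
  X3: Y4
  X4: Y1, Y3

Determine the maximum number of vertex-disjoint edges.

Unit-capacity flow: source→left, listed edges, right→sink; max matching = max flow.
Augmenting path X1→Y1 (+1); matched 1.
Augmenting path X2→Y3 (+1); matched 2.
Augmenting path X3→Y4 (+1); matched 3.
No augmenting path remains; maximum matching = 3.
König certificate: {Y1, Y3, Y4} is a vertex cover of size 3 (every listed pair touches it), so no matching can be larger.

3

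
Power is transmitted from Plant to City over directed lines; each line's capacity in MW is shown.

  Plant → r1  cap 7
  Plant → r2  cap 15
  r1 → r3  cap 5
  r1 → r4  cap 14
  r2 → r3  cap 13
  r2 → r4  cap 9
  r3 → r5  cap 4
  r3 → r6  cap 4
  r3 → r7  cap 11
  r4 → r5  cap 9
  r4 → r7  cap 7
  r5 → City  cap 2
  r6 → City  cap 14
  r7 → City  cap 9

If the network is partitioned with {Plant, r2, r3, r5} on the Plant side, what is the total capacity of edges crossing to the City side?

33

Edges leaving {Plant, r2, r3, r5}: Plant→r1 (7), r2→r4 (9), r3→r6 (4), r3→r7 (11), r5→City (2).
Cut capacity = 7 + 9 + 4 + 11 + 2 = 33.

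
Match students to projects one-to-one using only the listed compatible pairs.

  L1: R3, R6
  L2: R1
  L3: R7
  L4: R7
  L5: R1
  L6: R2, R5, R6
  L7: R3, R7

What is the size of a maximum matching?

Unit-capacity flow: source→left, listed edges, right→sink; max matching = max flow.
Augmenting path L1→R3 (+1); matched 1.
Augmenting path L2→R1 (+1); matched 2.
Augmenting path L3→R7 (+1); matched 3.
Augmenting path L6→R2 (+1); matched 4.
Augmenting path L7→R3→L1→R6 (+1); matched 5.
No augmenting path remains; maximum matching = 5.
König certificate: {L1, L6, L7, R1, R7} is a vertex cover of size 5 (every listed pair touches it), so no matching can be larger.

5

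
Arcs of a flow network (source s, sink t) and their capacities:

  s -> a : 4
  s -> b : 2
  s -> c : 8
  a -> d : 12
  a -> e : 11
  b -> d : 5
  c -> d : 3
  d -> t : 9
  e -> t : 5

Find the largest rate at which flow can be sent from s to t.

Augment s→a→d→t: bottleneck 4, flow now 4.
Augment s→b→d→t: bottleneck 2, flow now 6.
Augment s→c→d→t: bottleneck 3, flow now 9.
No augmenting path remains; maximum flow = 9.
In the residual graph, reachable from s: {s, c}.
Min-cut edges: s→a (4), s→b (2), c→d (3); capacity 4 + 2 + 3 = 9.
This cut is saturated, so no flow can exceed 9.

9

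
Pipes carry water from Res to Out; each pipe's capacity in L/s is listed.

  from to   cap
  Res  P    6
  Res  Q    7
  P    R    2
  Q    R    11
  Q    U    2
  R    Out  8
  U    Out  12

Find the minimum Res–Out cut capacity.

9

Augment Res→P→R→Out: bottleneck 2, flow now 2.
Augment Res→Q→R→Out: bottleneck 6, flow now 8.
Augment Res→Q→U→Out: bottleneck 1, flow now 9.
No augmenting path remains; maximum flow = 9.
By max-flow min-cut, the minimum cut capacity equals the max flow.
In the residual graph, reachable from Res: {Res, P}.
Min-cut edges: Res→Q (7), P→R (2); capacity 7 + 2 = 9.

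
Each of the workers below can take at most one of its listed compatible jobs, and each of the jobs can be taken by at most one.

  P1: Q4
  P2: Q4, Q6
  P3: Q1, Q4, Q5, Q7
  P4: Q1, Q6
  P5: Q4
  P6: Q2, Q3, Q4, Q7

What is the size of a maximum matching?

5

Unit-capacity flow: source→left, listed edges, right→sink; max matching = max flow.
Augmenting path P1→Q4 (+1); matched 1.
Augmenting path P2→Q6 (+1); matched 2.
Augmenting path P3→Q1 (+1); matched 3.
Augmenting path P6→Q2 (+1); matched 4.
Augmenting path P4→Q1→P3→Q5 (+1); matched 5.
No augmenting path remains; maximum matching = 5.
König certificate: {P2, P3, P4, P6, Q4} is a vertex cover of size 5 (every listed pair touches it), so no matching can be larger.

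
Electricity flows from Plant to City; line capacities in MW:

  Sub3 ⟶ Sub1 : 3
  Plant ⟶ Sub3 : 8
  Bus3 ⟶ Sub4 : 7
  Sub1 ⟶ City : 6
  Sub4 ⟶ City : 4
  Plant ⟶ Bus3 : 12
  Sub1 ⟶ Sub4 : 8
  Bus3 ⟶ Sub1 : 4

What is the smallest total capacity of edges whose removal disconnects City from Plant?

Augment Plant→Sub3→Sub1→City: bottleneck 3, flow now 3.
Augment Plant→Bus3→Sub4→City: bottleneck 4, flow now 7.
Augment Plant→Bus3→Sub1→City: bottleneck 3, flow now 10.
No augmenting path remains; maximum flow = 10.
By max-flow min-cut, the minimum cut capacity equals the max flow.
In the residual graph, reachable from Plant: {Plant, Sub3, Bus3, Sub4, Sub1}.
Min-cut edges: Sub4→City (4), Sub1→City (6); capacity 4 + 6 = 10.

10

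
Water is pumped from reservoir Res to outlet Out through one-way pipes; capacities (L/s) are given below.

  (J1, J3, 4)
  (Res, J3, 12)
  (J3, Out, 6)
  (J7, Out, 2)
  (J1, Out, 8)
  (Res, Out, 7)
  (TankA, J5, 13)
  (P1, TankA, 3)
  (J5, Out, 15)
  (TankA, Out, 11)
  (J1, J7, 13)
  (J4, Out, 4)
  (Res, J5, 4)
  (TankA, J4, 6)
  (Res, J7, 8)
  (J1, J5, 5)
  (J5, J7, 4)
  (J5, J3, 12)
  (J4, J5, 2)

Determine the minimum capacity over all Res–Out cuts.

Augment Res→Out: bottleneck 7, flow now 7.
Augment Res→J5→Out: bottleneck 4, flow now 11.
Augment Res→J7→Out: bottleneck 2, flow now 13.
Augment Res→J3→Out: bottleneck 6, flow now 19.
No augmenting path remains; maximum flow = 19.
By max-flow min-cut, the minimum cut capacity equals the max flow.
In the residual graph, reachable from Res: {Res, J7, J3}.
Min-cut edges: Res→J5 (4), Res→Out (7), J7→Out (2), J3→Out (6); capacity 4 + 7 + 2 + 6 = 19.

19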